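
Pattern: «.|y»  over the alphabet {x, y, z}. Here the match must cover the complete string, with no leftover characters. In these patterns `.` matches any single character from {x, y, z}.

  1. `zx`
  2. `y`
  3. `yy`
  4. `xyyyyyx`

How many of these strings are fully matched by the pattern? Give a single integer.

1

1 → no match
2 → match
3 → no match
4 → no match
Total matched: 1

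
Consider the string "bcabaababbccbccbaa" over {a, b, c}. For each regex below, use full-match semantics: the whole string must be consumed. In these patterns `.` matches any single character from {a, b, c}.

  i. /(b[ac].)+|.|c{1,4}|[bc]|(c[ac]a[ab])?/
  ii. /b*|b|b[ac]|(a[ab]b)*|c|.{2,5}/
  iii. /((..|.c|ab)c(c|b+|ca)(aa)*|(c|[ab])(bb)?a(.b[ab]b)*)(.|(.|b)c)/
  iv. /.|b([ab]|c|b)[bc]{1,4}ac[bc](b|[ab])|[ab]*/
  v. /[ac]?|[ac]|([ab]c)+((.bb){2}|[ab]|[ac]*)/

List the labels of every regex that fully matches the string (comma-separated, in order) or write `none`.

i

i → match
ii → no match
iii → no match
iv → no match
v → no match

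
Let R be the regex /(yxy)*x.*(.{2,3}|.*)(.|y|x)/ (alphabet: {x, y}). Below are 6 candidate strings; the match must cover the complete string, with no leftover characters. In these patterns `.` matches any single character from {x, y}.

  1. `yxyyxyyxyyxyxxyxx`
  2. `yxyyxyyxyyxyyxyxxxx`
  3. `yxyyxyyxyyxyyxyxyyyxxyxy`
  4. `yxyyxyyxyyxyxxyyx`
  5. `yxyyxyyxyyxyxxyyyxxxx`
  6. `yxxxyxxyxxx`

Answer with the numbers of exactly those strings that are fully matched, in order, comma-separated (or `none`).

1 → match
2 → match
3 → match
4 → match
5 → match
6 → no match

1, 2, 3, 4, 5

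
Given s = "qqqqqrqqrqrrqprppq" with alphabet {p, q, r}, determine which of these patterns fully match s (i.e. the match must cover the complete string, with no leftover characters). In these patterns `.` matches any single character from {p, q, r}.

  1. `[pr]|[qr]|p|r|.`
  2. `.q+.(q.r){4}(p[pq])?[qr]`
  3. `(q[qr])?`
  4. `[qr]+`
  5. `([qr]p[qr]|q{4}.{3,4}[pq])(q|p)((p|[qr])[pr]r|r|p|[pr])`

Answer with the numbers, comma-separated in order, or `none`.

2

1 → no match
2 → match
3 → no match
4 → no match
5 → no match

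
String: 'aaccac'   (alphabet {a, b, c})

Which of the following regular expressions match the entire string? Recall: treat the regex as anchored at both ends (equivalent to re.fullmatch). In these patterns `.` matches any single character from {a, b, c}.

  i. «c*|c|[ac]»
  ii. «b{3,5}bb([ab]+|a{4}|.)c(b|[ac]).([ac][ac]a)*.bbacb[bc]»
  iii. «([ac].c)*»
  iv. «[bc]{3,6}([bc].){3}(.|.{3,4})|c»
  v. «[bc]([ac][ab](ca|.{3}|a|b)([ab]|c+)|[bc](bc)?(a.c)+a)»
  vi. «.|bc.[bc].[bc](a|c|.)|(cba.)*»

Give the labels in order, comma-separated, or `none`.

iii

i → no match
ii → no match — must start with 'b'
iii → match
iv → no match
v → no match
vi → no match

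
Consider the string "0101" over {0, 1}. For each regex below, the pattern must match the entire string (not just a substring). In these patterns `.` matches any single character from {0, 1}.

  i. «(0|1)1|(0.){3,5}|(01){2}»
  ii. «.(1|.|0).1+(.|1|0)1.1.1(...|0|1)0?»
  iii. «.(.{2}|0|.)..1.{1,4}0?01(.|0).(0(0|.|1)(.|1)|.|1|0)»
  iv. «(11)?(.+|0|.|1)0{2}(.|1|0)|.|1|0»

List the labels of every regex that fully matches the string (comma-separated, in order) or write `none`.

i

i → match
ii → no match
iii → no match
iv → no match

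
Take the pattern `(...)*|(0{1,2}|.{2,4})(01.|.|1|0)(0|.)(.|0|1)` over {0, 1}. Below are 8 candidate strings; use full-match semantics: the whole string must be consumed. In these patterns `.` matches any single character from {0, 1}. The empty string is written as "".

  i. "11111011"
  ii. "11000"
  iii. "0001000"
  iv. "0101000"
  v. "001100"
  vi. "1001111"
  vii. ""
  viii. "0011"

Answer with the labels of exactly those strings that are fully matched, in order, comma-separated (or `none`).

i → no match
ii → match
iii → match
iv → match
v → match
vi → match
vii → match
viii → match

ii, iii, iv, v, vi, vii, viii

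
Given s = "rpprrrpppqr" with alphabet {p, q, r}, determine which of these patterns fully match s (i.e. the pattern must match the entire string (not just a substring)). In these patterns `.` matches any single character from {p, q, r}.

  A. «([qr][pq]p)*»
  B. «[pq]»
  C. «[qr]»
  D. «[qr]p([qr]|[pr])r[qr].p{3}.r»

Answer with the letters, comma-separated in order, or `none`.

D

A → no match
B → no match
C → no match
D → match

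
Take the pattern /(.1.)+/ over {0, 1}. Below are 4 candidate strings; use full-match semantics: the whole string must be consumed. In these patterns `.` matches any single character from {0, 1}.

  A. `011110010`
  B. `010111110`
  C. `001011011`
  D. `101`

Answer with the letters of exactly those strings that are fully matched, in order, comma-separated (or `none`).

A, B

A → match
B → match
C → no match
D → no match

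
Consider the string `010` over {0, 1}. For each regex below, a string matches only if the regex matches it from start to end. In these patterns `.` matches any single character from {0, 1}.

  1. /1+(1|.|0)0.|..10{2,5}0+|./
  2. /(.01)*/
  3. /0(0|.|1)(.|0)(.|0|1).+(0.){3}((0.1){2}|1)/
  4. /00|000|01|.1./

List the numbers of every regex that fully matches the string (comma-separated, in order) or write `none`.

4

1 → no match
2 → no match
3 → no match — must end with `1`
4 → match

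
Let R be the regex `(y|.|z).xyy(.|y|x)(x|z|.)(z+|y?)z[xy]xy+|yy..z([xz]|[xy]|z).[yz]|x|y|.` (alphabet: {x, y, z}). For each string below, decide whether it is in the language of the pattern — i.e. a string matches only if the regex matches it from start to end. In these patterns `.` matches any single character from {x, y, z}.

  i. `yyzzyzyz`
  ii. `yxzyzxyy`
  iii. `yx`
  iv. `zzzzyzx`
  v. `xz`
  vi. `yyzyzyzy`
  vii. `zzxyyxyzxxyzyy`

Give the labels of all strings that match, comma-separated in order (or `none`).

i → no match
ii → no match
iii → no match
iv → no match
v → no match
vi → match
vii → no match

vi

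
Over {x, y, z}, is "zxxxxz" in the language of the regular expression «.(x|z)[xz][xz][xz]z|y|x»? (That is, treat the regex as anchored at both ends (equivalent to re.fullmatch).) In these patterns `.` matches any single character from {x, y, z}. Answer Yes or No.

Yes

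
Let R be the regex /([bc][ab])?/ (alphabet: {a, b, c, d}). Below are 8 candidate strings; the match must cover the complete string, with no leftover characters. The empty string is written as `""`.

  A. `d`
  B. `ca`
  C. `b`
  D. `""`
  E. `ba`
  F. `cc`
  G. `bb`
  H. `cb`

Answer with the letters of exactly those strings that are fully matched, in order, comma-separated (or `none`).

B, D, E, G, H

A → no match
B → match
C → no match
D → match
E → match
F → no match
G → match
H → match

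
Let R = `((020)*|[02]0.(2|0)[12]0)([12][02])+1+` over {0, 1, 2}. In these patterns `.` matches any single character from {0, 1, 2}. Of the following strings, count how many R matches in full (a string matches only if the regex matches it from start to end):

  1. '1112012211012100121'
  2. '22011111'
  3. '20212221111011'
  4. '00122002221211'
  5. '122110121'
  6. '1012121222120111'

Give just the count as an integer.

1 → no match
2 → no match
3 → no match
4 → no match
5 → no match
6 → no match
Total matched: 0

0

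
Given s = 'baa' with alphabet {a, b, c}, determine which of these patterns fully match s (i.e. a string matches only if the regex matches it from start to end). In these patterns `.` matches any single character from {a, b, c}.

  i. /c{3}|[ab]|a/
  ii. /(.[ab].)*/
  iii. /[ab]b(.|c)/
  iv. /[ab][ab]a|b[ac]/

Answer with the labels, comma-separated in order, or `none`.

i → no match
ii → match
iii → no match
iv → match

ii, iv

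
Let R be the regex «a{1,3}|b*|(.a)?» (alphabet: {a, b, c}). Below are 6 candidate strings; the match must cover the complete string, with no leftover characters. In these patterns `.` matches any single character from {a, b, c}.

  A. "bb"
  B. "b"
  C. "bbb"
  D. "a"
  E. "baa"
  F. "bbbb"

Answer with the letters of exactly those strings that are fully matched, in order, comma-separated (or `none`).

A. "bb" → match
B. "b" → match
C. "bbb" → match
D. "a" → match
E. "baa" → no match
F. "bbbb" → match

A, B, C, D, F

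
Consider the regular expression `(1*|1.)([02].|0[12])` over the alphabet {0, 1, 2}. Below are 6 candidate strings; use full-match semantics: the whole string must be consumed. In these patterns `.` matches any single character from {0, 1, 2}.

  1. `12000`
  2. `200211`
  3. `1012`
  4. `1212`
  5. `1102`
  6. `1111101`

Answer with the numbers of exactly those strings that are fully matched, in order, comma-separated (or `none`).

5, 6

1 → no match
2 → no match
3 → no match
4 → no match
5 → match
6 → match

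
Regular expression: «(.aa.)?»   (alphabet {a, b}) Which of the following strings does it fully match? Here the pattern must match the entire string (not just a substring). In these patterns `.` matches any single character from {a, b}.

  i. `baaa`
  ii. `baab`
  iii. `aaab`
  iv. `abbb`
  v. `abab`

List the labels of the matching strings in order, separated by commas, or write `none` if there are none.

i → match
ii → match
iii → match
iv → no match
v → no match

i, ii, iii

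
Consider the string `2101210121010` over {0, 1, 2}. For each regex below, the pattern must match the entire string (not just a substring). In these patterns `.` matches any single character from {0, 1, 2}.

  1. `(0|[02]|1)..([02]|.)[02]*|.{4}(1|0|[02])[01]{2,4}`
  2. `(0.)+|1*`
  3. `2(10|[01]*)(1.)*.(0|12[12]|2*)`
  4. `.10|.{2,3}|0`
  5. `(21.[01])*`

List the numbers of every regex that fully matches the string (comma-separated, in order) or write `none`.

1 → no match
2 → no match
3 → match
4 → no match
5 → no match

3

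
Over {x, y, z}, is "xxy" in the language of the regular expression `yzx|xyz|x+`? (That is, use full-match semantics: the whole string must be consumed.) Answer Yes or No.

No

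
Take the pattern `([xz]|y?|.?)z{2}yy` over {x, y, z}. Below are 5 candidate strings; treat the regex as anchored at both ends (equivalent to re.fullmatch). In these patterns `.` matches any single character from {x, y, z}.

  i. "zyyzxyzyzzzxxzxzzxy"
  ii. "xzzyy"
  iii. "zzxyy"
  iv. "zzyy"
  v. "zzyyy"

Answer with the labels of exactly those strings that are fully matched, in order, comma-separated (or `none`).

ii, iv

i → no match — must end with "zyy"
ii → match
iii → no match — must end with "zyy"
iv → match
v → no match — must end with "zyy"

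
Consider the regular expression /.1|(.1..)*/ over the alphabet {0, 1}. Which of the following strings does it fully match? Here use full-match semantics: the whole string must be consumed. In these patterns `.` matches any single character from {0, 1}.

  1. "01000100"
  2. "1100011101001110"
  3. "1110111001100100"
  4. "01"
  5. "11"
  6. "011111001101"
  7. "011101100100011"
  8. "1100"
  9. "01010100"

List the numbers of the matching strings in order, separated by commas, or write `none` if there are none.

1. "01000100" → match
2 → match
3 → match
4. "01" → match
5. "11" → match
6. "011111001101" → match
7 → no match
8. "1100" → match
9. "01010100" → match

1, 2, 3, 4, 5, 6, 8, 9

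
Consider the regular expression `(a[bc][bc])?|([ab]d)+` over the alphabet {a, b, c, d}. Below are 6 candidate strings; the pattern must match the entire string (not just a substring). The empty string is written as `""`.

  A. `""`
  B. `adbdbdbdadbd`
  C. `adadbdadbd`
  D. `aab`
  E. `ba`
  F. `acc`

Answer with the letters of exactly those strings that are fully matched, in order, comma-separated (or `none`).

A → match
B → match
C → match
D → no match
E → no match
F → match

A, B, C, F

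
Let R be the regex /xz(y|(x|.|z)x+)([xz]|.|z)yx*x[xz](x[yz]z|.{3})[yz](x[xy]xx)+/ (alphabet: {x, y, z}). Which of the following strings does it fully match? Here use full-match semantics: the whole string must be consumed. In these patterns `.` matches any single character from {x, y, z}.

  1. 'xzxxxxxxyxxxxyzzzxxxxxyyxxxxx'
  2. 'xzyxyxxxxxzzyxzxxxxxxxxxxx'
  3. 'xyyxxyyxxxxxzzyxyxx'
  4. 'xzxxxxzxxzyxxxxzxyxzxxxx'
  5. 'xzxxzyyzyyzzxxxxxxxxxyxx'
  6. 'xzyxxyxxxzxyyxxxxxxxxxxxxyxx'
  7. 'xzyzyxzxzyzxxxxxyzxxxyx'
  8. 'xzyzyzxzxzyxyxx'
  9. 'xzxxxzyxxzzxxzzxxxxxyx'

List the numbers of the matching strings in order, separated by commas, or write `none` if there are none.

1 → no match
2 → no match
3 → no match — must start with 'xz'
4 → no match
5 → no match
6 → no match
7 → no match — must end with 'xx'
8 → no match
9 → no match — must end with 'xx'

none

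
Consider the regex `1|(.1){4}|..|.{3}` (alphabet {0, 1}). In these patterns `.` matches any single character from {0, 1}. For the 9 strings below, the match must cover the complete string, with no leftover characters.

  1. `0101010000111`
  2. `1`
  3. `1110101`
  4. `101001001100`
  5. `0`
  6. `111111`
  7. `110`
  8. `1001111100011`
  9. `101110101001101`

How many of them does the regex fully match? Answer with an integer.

2

1 → no match
2 → match
3 → no match
4 → no match
5 → no match
6 → no match
7 → match
8 → no match
9 → no match
Total matched: 2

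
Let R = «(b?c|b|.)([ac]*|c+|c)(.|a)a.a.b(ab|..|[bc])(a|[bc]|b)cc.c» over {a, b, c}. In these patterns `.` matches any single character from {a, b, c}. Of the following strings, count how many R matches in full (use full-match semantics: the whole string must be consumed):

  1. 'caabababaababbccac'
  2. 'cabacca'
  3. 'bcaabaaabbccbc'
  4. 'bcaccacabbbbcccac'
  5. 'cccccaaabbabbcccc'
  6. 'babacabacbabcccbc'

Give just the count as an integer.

1 → no match
2. 'cabacca' → no match — must end with 'c'
3 → no match
4 → match
5 → match
6 → no match
Total matched: 2

2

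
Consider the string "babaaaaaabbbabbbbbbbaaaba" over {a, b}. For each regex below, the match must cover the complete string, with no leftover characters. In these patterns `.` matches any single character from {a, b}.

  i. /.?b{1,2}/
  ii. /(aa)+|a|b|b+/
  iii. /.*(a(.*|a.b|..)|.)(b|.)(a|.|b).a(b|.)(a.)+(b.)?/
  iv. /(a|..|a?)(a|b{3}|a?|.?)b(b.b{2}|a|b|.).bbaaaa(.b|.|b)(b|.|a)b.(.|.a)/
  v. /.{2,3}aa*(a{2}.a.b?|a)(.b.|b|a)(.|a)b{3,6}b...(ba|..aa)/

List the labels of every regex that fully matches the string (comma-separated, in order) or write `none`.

i → no match — must end with "b"
ii → no match
iii → no match
iv → no match
v → match

v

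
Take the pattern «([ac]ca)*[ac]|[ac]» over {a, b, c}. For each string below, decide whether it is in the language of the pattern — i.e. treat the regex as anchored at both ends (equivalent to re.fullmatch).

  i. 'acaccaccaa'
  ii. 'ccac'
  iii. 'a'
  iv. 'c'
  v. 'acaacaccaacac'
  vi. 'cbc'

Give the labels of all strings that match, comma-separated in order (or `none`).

i → match
ii → match
iii → match
iv → match
v → match
vi → no match

i, ii, iii, iv, v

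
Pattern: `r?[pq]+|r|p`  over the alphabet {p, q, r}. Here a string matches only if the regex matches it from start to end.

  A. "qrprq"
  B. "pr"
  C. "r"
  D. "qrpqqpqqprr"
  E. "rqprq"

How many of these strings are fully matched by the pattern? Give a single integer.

A → no match
B → no match
C → match
D → no match
E → no match
Total matched: 1

1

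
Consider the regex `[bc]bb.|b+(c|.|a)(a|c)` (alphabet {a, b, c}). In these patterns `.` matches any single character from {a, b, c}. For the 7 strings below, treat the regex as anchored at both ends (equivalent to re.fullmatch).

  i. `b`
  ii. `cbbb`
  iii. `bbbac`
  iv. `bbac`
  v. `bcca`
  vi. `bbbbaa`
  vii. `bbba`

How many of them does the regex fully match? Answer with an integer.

i → no match
ii → match
iii → match
iv → match
v → no match
vi → match
vii → match
Total matched: 5

5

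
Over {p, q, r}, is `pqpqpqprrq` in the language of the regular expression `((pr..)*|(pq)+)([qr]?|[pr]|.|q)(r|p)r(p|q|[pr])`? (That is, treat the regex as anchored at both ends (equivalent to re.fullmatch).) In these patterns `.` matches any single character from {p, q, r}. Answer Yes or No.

Yes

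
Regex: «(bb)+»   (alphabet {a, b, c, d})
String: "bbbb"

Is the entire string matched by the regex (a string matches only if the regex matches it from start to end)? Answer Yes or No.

Yes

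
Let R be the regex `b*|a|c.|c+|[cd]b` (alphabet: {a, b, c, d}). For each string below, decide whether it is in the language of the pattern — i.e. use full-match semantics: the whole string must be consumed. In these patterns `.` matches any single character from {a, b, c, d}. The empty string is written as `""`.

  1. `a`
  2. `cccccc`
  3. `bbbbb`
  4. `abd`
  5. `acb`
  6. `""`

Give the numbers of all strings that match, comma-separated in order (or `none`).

1, 2, 3, 6

1 → match
2 → match
3 → match
4 → no match
5 → no match
6 → match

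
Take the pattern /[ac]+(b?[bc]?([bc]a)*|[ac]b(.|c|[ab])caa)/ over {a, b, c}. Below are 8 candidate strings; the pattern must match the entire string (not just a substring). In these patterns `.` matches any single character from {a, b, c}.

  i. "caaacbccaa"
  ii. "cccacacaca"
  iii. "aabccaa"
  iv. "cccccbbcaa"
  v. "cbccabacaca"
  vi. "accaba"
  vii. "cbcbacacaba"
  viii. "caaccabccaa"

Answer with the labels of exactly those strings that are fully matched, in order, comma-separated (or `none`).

i, ii, iii, iv, v, vi, vii, viii

i → match
ii → match
iii → match
iv → match
v → match
vi → match
vii → match
viii → match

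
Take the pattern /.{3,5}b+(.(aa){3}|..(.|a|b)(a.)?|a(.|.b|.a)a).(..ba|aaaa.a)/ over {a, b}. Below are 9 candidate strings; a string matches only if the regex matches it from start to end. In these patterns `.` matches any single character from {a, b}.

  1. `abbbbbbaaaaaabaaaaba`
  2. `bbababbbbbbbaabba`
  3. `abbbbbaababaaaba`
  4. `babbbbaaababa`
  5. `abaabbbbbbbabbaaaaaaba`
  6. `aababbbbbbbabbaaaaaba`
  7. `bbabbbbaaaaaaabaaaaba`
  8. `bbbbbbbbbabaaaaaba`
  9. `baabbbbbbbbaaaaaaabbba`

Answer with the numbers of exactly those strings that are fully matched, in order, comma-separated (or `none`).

1 → match
2 → match
3 → match
4 → match
5 → match
6 → match
7 → match
8 → match
9 → match

1, 2, 3, 4, 5, 6, 7, 8, 9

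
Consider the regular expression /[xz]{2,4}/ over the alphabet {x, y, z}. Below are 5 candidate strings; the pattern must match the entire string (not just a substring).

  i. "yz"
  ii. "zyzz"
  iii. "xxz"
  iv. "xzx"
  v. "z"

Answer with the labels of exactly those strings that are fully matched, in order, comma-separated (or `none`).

i → no match
ii → no match
iii → match
iv → match
v → no match

iii, iv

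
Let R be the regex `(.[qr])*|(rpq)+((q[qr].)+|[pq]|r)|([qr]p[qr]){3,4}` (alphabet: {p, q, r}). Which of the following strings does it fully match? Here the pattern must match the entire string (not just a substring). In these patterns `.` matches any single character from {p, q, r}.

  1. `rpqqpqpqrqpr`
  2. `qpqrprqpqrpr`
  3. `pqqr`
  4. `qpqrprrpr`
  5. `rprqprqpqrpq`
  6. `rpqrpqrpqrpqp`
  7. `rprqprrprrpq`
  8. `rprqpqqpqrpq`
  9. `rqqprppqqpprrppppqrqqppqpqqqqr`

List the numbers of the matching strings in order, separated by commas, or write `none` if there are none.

1 → no match
2 → match
3 → match
4 → match
5 → match
6 → match
7 → match
8 → match
9 → no match

2, 3, 4, 5, 6, 7, 8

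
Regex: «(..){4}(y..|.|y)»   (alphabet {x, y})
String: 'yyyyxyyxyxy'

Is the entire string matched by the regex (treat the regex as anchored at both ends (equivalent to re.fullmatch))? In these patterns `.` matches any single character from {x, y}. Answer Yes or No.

Yes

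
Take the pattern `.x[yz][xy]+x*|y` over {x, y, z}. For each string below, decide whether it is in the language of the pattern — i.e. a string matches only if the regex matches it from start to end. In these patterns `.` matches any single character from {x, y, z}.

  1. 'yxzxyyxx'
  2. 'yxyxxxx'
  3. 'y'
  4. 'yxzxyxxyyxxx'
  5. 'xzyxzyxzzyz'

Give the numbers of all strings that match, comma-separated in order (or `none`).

1, 2, 3, 4

1 → match
2 → match
3 → match
4 → match
5 → no match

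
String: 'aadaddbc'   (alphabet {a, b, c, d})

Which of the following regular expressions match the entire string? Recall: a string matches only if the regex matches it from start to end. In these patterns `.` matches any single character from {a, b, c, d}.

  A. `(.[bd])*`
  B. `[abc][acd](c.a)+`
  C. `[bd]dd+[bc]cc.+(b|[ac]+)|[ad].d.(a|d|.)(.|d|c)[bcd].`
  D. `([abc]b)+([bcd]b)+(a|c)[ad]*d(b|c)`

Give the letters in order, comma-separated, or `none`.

A → no match
B → no match — must end with 'a'
C → match
D → no match

C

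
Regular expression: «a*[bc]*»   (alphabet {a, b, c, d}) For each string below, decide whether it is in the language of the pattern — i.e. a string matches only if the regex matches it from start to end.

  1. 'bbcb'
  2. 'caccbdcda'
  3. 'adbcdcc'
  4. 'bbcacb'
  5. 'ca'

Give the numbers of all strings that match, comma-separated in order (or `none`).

1

1. 'bbcb' → match
2. 'caccbdcda' → no match
3. 'adbcdcc' → no match
4. 'bbcacb' → no match
5. 'ca' → no match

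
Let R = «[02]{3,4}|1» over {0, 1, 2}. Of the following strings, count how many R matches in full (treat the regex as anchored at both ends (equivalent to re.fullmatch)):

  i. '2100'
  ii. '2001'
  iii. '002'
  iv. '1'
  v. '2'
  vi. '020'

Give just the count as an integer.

3

i. '2100' → no match
ii. '2001' → no match
iii. '002' → match
iv. '1' → match
v. '2' → no match
vi. '020' → match
Total matched: 3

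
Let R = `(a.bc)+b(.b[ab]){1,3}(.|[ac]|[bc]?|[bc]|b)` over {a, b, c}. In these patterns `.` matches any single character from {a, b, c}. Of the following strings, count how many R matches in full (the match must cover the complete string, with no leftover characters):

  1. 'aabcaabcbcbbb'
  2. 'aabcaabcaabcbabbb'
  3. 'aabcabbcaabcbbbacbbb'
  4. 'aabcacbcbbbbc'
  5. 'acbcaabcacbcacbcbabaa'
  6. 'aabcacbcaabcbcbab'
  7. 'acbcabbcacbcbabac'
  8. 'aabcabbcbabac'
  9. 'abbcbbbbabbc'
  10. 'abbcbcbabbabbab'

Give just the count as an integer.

1 → match
2 → match
3 → match
4 → match
5 → match
6 → match
7 → match
8 → match
9 → match
10 → match
Total matched: 10

10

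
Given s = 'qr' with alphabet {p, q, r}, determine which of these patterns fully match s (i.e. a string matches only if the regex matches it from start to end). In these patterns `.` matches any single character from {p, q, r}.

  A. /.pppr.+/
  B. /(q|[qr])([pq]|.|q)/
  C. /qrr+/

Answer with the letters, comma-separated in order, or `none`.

A → no match
B → match
C → no match — must start with 'qrr'

B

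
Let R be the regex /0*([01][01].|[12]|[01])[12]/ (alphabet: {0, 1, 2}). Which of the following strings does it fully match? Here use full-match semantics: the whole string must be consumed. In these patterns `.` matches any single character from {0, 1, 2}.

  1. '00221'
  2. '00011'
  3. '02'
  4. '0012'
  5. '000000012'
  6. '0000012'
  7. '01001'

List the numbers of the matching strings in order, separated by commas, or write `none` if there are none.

1 → no match
2 → match
3 → match
4 → match
5 → match
6 → match
7 → match

2, 3, 4, 5, 6, 7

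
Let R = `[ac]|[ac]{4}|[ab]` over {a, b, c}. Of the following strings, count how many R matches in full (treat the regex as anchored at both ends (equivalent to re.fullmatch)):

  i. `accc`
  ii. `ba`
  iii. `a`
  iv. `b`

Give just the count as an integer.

i → match
ii → no match
iii → match
iv → match
Total matched: 3

3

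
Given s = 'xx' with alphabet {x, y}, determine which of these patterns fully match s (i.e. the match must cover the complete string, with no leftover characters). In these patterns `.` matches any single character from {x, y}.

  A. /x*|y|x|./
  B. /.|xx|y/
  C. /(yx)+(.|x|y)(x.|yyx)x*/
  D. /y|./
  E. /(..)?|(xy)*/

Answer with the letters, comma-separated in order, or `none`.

A → match
B → match
C → no match — must start with 'yx'
D → no match
E → match

A, B, E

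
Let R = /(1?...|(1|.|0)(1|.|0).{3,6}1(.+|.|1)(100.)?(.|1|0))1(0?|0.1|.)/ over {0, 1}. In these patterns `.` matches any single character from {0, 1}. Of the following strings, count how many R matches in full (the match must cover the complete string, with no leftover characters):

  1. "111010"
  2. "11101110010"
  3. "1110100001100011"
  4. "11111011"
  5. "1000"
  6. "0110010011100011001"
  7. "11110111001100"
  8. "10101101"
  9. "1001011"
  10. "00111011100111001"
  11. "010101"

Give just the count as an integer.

6

1 → match
2 → match
3 → no match
4 → match
5 → no match
6 → match
7 → no match
8 → no match
9 → match
10 → match
11 → no match
Total matched: 6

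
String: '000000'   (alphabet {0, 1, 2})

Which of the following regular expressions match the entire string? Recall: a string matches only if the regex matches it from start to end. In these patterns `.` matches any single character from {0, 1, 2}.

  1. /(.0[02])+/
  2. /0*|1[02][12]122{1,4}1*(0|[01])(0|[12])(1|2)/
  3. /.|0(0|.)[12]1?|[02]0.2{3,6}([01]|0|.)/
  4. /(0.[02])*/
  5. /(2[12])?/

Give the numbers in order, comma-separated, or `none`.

1, 2, 4

1 → match
2 → match
3 → no match
4 → match
5 → no match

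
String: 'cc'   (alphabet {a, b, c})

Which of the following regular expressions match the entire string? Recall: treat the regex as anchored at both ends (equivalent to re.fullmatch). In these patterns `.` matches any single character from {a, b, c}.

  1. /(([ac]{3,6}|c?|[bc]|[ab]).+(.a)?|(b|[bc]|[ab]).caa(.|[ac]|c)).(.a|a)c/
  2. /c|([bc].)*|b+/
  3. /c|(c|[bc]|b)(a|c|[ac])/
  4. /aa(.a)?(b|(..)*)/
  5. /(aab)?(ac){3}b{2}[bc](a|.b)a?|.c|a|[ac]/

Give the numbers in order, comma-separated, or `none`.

1 → no match — must end with 'ac'
2 → match
3 → match
4 → no match — must start with 'aa'
5 → match

2, 3, 5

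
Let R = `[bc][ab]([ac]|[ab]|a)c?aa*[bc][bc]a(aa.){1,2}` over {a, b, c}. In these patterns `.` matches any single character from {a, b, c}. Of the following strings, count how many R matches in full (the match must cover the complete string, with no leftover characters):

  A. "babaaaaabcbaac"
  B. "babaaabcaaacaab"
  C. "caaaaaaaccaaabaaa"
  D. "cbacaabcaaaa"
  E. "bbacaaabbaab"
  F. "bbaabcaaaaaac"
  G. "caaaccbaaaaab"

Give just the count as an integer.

A → no match
B → match
C → match
D → match
E → no match
F → match
G → no match
Total matched: 4

4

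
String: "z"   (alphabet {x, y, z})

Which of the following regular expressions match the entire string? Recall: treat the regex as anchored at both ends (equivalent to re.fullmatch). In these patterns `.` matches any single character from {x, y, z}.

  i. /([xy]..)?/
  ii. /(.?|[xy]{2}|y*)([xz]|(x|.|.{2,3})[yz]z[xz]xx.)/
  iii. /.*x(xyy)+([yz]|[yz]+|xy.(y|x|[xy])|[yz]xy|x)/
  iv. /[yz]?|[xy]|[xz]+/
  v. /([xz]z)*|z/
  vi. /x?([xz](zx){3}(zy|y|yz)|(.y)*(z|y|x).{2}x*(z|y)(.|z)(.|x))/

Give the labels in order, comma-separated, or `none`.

i → no match
ii → match
iii → no match
iv → match
v → match
vi → no match

ii, iv, v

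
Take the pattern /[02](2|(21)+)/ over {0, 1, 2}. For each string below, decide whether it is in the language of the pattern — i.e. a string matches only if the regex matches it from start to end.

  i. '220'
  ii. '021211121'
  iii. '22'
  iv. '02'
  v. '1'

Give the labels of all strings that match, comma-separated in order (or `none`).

i. '220' → no match
ii. '021211121' → no match
iii. '22' → match
iv. '02' → match
v. '1' → no match

iii, iv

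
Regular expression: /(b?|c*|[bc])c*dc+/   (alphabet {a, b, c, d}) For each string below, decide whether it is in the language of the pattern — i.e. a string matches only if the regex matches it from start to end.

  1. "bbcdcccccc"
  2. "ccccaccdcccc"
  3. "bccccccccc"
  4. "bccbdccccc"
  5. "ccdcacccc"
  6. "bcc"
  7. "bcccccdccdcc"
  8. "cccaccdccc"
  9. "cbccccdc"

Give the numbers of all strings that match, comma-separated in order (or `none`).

1 → no match
2 → no match
3 → no match
4 → no match
5 → no match
6 → no match
7 → no match
8 → no match
9 → no match

none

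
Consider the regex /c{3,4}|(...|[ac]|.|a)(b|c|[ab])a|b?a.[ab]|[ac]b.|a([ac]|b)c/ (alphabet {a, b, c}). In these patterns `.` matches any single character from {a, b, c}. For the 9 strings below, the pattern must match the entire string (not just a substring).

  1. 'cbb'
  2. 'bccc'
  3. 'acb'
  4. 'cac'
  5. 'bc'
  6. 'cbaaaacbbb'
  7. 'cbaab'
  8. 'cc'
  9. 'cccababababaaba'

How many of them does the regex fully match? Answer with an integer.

2

1. 'cbb' → match
2. 'bccc' → no match
3. 'acb' → match
4. 'cac' → no match
5. 'bc' → no match
6. 'cbaaaacbbb' → no match
7. 'cbaab' → no match
8. 'cc' → no match
9 → no match
Total matched: 2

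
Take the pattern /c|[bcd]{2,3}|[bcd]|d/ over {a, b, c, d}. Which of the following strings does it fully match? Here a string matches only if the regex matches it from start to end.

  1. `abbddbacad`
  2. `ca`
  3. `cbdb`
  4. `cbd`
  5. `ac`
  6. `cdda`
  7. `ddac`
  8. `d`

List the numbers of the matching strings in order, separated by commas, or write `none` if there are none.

4, 8

1 → no match
2 → no match
3 → no match
4 → match
5 → no match
6 → no match
7 → no match
8 → match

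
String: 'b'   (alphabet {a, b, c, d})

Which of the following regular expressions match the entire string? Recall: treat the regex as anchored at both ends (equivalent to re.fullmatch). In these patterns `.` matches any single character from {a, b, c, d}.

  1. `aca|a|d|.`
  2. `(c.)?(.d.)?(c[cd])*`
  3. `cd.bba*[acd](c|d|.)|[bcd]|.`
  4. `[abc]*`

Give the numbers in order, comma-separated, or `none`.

1, 3, 4

1 → match
2 → no match
3 → match
4 → match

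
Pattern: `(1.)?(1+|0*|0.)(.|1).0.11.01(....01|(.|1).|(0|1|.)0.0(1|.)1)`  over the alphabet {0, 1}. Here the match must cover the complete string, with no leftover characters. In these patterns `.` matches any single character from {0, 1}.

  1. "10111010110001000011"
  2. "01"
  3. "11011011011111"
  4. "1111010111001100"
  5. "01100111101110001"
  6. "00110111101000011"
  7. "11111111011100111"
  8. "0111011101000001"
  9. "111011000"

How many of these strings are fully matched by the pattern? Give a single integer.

1 → no match
2 → no match
3 → no match
4 → no match
5 → match
6 → match
7 → match
8 → no match
9 → no match
Total matched: 3

3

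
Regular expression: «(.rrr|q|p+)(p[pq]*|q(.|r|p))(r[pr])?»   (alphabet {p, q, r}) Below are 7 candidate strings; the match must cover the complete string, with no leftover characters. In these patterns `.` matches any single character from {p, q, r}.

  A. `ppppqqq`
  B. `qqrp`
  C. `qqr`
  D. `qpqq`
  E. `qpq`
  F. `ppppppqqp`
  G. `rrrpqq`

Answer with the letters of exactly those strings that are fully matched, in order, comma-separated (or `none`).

A, C, D, E, F

A → match
B → no match
C → match
D → match
E → match
F → match
G → no match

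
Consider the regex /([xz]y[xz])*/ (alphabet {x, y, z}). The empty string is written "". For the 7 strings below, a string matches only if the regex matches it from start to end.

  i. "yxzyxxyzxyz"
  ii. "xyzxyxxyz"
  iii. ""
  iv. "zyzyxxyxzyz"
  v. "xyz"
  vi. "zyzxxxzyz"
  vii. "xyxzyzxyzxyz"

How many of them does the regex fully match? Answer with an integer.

4

i. "yxzyxxyzxyz" → no match
ii. "xyzxyxxyz" → match
iii. "" → match
iv. "zyzyxxyxzyz" → no match
v. "xyz" → match
vi. "zyzxxxzyz" → no match
vii. "xyxzyzxyzxyz" → match
Total matched: 4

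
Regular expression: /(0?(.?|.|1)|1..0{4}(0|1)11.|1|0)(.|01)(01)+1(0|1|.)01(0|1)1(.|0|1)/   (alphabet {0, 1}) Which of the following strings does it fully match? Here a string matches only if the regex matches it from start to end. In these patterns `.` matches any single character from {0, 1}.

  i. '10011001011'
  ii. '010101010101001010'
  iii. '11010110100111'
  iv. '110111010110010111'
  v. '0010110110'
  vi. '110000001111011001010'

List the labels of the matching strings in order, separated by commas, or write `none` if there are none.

i. '10011001011' → match
ii → no match
iii → no match
iv → no match
v. '0010110110' → no match
vi → match

i, vi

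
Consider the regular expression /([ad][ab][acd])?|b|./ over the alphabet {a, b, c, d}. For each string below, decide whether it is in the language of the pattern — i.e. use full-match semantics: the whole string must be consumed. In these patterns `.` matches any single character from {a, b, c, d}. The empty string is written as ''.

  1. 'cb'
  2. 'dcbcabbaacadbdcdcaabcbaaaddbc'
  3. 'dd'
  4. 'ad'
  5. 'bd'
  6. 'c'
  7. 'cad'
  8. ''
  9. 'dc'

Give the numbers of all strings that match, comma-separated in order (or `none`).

6, 8

1 → no match
2 → no match
3 → no match
4 → no match
5 → no match
6 → match
7 → no match
8 → match
9 → no match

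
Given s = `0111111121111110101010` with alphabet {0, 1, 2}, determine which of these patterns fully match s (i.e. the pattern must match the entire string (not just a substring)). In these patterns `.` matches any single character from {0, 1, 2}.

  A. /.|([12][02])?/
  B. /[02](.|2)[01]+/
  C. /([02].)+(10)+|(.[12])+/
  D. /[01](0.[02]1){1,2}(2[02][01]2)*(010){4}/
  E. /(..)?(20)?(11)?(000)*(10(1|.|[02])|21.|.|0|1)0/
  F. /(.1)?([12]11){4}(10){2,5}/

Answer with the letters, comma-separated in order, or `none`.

F

A → no match
B → no match
C → no match
D → no match
E → no match
F → match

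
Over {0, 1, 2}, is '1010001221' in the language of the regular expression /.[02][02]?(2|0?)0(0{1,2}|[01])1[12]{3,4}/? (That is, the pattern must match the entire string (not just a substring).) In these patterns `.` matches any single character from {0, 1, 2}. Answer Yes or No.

No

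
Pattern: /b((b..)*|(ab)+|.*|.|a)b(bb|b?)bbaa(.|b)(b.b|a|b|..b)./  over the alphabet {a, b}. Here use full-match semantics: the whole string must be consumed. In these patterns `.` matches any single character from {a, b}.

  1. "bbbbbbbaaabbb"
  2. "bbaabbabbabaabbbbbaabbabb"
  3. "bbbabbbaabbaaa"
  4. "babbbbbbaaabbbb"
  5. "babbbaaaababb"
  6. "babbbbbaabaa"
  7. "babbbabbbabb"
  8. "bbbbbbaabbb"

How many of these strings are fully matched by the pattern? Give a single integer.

1 → no match
2 → match
3 → no match
4 → match
5 → no match
6. "babbbbbaabaa" → match
7. "babbbabbbabb" → no match
8. "bbbbbbaabbb" → match
Total matched: 4

4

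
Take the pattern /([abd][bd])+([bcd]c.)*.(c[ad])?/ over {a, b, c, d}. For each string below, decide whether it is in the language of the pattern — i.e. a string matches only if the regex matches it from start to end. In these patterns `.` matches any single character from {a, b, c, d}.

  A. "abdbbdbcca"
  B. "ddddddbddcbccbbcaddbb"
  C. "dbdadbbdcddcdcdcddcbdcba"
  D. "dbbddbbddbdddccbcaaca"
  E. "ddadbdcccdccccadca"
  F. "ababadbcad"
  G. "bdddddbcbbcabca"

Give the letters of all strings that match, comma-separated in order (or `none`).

A → match
B → no match
C → no match
D → match
E → match
F → match
G → match

A, D, E, F, G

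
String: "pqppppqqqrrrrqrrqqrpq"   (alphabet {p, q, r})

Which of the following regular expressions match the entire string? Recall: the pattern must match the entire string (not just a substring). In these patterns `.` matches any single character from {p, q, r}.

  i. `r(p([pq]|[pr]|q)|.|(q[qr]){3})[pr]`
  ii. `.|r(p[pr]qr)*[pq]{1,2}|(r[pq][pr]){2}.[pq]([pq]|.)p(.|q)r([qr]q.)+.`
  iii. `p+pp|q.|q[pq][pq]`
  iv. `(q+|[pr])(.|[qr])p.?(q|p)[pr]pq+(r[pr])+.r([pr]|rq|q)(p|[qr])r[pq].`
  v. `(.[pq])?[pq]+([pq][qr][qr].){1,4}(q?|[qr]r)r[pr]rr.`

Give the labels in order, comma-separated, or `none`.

i → no match — must start with "r"
ii → no match
iii → no match
iv → match
v → no match

iv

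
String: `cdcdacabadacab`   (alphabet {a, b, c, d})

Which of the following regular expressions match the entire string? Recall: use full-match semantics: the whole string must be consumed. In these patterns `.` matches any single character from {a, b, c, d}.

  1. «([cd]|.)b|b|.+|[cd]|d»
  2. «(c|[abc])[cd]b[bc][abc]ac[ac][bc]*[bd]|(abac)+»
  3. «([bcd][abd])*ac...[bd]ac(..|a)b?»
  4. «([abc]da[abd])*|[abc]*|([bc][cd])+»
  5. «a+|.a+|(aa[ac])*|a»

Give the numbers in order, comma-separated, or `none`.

1, 3

1 → match
2 → no match
3 → match
4 → no match
5 → no match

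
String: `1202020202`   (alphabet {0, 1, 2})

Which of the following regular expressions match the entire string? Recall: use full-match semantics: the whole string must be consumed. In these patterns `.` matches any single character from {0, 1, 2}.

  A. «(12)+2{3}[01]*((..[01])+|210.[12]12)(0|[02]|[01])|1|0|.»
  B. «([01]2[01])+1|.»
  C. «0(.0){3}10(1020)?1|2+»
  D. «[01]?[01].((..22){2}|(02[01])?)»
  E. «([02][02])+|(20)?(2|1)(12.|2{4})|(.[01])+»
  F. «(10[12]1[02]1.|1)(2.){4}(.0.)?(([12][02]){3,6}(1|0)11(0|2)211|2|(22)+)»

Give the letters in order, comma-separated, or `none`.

A → no match
B → no match
C → no match
D → no match
E → no match
F → match

F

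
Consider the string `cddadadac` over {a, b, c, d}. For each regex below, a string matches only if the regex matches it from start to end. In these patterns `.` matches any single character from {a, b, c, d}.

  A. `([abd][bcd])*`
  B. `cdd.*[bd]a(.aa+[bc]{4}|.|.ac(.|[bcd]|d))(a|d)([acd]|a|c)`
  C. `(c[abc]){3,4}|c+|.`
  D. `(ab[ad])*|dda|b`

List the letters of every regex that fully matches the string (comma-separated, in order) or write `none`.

B

A → no match
B → match
C → no match
D → no match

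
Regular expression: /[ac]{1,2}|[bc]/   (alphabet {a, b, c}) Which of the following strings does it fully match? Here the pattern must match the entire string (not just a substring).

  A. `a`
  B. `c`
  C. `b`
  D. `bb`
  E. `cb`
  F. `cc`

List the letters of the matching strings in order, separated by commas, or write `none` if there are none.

A, B, C, F

A. `a` → match
B. `c` → match
C. `b` → match
D. `bb` → no match
E. `cb` → no match
F. `cc` → match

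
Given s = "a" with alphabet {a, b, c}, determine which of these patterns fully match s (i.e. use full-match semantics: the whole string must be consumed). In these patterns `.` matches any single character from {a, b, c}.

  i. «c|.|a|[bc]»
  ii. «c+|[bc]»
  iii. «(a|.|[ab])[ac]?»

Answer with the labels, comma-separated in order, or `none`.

i, iii

i → match
ii → no match
iii → match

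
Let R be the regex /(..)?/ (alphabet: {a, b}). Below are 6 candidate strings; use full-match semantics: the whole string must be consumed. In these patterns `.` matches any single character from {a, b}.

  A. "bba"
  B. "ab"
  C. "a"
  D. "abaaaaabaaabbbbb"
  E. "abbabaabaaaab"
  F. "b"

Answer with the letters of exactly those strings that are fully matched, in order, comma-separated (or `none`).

A → no match
B → match
C → no match
D → no match
E → no match
F → no match

B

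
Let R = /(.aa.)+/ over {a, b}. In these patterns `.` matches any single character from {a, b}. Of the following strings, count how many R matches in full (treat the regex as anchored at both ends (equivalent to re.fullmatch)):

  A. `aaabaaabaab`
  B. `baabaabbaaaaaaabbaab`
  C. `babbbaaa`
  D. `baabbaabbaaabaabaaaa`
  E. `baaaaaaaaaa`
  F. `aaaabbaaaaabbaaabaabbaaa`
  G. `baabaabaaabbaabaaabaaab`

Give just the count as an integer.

A → no match
B → no match
C → no match
D → match
E → no match
F → no match
G → no match
Total matched: 1

1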